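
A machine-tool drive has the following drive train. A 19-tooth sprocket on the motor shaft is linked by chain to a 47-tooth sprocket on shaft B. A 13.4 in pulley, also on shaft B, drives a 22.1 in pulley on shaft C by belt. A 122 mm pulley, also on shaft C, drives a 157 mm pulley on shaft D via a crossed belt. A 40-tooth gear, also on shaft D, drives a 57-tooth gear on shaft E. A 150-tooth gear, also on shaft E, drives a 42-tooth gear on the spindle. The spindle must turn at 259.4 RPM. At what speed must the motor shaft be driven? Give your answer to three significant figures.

543 RPM

Overall ratio R = 2.4737 × 1.6493 × 1.2869 × 1.425 × 0.28 = 2.0948.
Required input speed = output speed × R = 259.4 × 2.0948 = 543.39 RPM.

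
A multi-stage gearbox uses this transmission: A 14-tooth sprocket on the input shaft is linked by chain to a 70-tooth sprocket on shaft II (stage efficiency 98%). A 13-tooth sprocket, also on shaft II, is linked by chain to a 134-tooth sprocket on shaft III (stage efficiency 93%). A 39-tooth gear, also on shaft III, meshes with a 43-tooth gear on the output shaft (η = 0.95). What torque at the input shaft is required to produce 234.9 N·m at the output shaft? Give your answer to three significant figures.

Overall ratio R = 5 × 10.308 × 1.1026 = 56.824; overall efficiency η = 0.98 × 0.93 × 0.95 = 0.8658.
Input torque = output torque / (R × η) = 234.9 / (56.824 × 0.8658) = 4.7744 N·m.

4.77 N·m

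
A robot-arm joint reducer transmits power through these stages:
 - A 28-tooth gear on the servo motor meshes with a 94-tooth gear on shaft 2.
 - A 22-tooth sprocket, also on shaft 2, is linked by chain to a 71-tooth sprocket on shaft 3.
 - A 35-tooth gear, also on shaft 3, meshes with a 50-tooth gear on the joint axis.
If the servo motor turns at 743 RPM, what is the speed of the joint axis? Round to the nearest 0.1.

the servo motor → shaft 2 (gear mesh, 94/28): 743 ÷ 3.3571 = 221.32 RPM
shaft 2 → shaft 3 (chain, 71/22): 221.32 ÷ 3.2273 = 68.578 RPM
shaft 3 → the joint axis (gear mesh, 50/35): 68.578 ÷ 1.4286 = 48.004 RPM

48.0 RPM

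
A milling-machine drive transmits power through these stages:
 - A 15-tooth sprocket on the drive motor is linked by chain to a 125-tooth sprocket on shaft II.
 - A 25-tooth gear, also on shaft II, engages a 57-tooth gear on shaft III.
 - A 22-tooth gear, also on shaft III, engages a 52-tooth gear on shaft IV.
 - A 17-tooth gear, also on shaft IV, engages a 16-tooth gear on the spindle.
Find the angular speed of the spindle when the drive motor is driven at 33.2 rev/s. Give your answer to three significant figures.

0.785 rev/s

Chain: ratio = 125/15 = 8.3333, so shaft II turns at 33.2 / 8.3333 = 3.984 rev/s.
Gear mesh: ratio = 57/25 = 2.28, so shaft III turns at 3.984 / 2.28 = 1.7474 rev/s.
Gear mesh: ratio = 52/22 = 2.3636, so shaft IV turns at 1.7474 / 2.3636 = 0.73927 rev/s.
Gear mesh: ratio = 16/17 = 0.94118, so the spindle turns at 0.73927 / 0.94118 = 0.78548 rev/s.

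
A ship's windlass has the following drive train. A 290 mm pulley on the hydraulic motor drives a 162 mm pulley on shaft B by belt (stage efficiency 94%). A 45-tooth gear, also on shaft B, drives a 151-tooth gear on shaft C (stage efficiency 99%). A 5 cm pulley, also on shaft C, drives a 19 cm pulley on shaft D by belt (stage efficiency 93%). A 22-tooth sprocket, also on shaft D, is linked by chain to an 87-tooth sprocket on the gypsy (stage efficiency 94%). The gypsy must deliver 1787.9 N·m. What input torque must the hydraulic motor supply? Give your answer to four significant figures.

Overall ratio R = 0.55862 × 3.3556 × 3.8 × 3.9545 = 28.168; overall efficiency η = 0.94 × 0.99 × 0.93 × 0.94 = 0.8135.
Input torque = output torque / (R × η) = 1787.9 / (28.168 × 0.8135) = 78.02 N·m.

78.02 N·m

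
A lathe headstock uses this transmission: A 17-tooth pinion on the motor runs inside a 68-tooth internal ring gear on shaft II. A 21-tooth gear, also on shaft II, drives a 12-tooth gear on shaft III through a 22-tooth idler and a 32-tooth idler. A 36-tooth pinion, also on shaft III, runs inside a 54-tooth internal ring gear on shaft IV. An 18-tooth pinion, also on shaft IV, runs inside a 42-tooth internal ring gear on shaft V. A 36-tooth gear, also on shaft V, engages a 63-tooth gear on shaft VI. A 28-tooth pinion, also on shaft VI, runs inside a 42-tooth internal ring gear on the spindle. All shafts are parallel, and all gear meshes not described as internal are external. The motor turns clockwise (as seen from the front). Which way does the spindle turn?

clockwise

the motor → shaft II: internal mesh, same direction → CW.
shaft II → shaft III: driver → idler → idler → driven is 3 external meshes, 3 reversals → CCW.
shaft III → shaft IV: internal mesh, same direction → CCW.
shaft IV → shaft V: internal mesh, same direction → CCW.
shaft V → shaft VI: external mesh, 1 reversal → CW.
shaft VI → the spindle: internal mesh, same direction → CW.
4 reversals in total — an even number — so the spindle turns the same way as the motor.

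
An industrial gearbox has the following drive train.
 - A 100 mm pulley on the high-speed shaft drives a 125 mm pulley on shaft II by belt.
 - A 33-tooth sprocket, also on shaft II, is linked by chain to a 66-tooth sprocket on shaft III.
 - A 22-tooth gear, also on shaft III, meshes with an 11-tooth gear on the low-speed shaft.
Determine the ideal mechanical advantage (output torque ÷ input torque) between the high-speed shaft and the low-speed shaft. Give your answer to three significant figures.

Each stage contributes driven/driver: belt 125/100 = 1.25, chain 66/33 = 2, gear mesh 11/22 = 0.5.
Overall: 1.25 × 2 × 0.5 = 1.25.

1.25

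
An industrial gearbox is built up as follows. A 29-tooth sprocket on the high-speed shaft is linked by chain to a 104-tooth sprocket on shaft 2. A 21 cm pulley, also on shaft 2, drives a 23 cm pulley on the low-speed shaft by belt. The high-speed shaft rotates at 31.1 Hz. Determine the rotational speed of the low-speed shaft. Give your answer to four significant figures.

7.918 Hz

Chain: ratio = 104/29 = 3.5862, so shaft 2 turns at 31.1 / 3.5862 = 8.6721 Hz.
Belt: ratio = 23/21 = 1.0952, so the low-speed shaft turns at 8.6721 / 1.0952 = 7.918 Hz.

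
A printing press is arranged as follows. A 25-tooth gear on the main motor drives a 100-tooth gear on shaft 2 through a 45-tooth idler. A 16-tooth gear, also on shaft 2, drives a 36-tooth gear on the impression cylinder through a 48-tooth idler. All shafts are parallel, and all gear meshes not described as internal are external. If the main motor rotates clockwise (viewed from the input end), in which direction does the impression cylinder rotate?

the main motor → shaft 2: driver → idler → driven is 2 external meshes, 2 reversals → CW.
shaft 2 → the impression cylinder: driver → idler → driven is 2 external meshes, 2 reversals → CW.
4 reversals in total — an even number — so the impression cylinder turns the same way as the main motor.

clockwise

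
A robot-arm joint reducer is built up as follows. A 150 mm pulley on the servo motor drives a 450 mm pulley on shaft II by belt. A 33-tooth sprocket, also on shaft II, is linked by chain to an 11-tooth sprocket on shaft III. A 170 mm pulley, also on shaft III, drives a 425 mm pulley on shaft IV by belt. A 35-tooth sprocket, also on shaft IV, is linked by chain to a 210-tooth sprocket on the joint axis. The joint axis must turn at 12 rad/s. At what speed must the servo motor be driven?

Overall ratio R = 3 × 0.33333 × 2.5 × 6 = 15.
Required input speed = output speed × R = 12 × 15 = 180 rad/s.

180 rad/s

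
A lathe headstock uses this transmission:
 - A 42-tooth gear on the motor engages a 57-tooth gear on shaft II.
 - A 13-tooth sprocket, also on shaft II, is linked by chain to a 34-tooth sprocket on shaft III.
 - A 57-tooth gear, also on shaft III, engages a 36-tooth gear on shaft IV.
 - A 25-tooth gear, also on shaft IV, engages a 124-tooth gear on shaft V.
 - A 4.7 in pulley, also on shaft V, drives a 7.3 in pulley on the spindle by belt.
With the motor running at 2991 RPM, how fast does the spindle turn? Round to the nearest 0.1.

gear mesh 57/42 = 1.3571 → 2991/1.3571 = 2203.9 RPM
chain 34/13 = 2.6154 → 2203.9/2.6154 = 842.67 RPM
gear mesh 36/57 = 0.63158 → 842.67/0.63158 = 1334.2 RPM
gear mesh 124/25 = 4.96 → 1334.2/4.96 = 269 RPM
belt 7.3/4.7 = 1.5532 → 269/1.5532 = 173.19 RPM

173.2 RPM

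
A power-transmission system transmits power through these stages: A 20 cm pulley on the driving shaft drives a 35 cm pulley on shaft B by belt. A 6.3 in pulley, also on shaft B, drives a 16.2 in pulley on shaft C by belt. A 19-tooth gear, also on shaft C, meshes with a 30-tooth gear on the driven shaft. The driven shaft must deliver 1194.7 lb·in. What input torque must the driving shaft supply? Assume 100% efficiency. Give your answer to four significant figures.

168.1 lb·in

Overall ratio R = 1.75 × 2.5714 × 1.5789 = 7.1053.
Input torque = output torque / R = 1194.7 / 7.1053 = 168.14 lb·in.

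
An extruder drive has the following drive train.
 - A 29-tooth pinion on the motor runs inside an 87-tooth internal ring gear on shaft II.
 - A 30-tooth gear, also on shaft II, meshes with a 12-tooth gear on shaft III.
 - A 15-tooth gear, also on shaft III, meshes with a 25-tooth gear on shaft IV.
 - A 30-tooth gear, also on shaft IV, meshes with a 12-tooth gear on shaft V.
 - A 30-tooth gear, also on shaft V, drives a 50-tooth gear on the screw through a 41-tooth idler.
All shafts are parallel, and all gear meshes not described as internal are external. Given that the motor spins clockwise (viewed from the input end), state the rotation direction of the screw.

the motor → shaft II: internal mesh, same direction → CW.
shaft II → shaft III: external mesh, 1 reversal → CCW.
shaft III → shaft IV: external mesh, 1 reversal → CW.
shaft IV → shaft V: external mesh, 1 reversal → CCW.
shaft V → the screw: driver → idler → driven is 2 external meshes, 2 reversals → CCW.
5 reversals in total — an odd number — so the screw turns opposite to the motor.

anticlockwise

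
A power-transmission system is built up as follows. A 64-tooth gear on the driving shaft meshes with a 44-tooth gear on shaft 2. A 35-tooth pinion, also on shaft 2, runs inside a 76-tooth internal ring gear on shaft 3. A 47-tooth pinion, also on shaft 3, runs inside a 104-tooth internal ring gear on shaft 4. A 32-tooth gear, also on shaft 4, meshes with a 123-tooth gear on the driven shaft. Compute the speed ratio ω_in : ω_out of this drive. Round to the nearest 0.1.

Each stage contributes driven/driver: gear mesh 44/64 = 0.6875, internal gear 76/35 = 2.1714, internal gear 104/47 = 2.2128, gear mesh 123/32 = 3.8438.
Overall: 0.6875 × 2.1714 × 2.2128 × 3.8438 = 12.697.

12.7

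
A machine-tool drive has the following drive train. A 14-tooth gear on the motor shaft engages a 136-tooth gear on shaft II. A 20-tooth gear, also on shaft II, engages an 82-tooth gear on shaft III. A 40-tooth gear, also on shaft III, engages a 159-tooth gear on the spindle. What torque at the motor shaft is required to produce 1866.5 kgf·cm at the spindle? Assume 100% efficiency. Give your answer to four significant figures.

Overall ratio R = 9.7143 × 4.1 × 3.975 = 158.32.
Input torque = output torque / R = 1866.5 / 158.32 = 11.79 kgf·cm.

11.79 kgf·cm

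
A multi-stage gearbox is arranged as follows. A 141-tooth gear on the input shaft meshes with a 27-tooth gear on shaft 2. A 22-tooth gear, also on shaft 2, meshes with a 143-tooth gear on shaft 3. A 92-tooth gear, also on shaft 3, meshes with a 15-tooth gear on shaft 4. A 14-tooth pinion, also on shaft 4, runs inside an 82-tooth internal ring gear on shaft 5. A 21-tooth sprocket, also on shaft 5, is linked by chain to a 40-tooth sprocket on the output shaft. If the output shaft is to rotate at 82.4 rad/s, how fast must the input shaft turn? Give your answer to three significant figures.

187 rad/s

Overall ratio R = 0.19149 × 6.5 × 0.16304 × 5.8571 × 1.9048 = 2.2641.
Required input speed = output speed × R = 82.4 × 2.2641 = 186.56 rad/s.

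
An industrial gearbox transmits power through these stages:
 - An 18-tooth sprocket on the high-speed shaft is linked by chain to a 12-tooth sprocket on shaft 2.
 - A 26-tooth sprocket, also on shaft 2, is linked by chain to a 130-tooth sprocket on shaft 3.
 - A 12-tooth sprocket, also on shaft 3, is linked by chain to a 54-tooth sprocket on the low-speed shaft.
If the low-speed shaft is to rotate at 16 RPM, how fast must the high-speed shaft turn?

Overall ratio R = 0.66667 × 5 × 4.5 = 15.
Required input speed = output speed × R = 16 × 15 = 240 RPM.

240 RPM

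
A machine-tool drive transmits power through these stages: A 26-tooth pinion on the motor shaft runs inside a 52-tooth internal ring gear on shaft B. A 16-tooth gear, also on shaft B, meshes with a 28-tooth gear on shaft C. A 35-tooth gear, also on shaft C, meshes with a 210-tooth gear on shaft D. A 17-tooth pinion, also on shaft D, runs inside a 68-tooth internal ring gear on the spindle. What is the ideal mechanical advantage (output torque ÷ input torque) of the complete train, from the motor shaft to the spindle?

84

Each stage contributes driven/driver: internal gear 52/26 = 2, gear mesh 28/16 = 1.75, gear mesh 210/35 = 6, internal gear 68/17 = 4.
Overall: 2 × 1.75 × 6 × 4 = 84.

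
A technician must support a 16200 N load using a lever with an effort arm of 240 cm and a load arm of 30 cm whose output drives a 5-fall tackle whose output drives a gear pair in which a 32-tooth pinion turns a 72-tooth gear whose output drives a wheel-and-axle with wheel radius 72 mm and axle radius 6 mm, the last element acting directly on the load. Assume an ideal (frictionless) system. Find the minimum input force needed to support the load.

Lever MA = effort arm / load arm = 240/30 = 8.
Block-and-tackle MA = number of supporting rope parts = 5.
Gear pair MA = 72/32 = 2.25.
Wheel-and-axle MA = R/r = 72/6 = 12.
Combined ideal MA = 8 × 5 × 2.25 × 12 = 1080.
Effort = load / MA = 16200 / 1080 = 15 N.

15 N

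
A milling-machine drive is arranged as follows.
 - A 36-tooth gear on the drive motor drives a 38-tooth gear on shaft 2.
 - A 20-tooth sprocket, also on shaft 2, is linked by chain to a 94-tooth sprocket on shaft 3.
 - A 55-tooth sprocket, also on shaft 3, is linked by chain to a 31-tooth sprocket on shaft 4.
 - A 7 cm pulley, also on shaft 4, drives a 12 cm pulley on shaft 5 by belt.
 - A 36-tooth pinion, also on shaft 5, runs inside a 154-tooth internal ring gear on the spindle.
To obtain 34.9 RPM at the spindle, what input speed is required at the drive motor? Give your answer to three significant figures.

Overall ratio R = 1.0556 × 4.7 × 0.56364 × 1.7143 × 4.2778 = 20.506.
Required input speed = output speed × R = 34.9 × 20.506 = 715.66 RPM.

716 RPM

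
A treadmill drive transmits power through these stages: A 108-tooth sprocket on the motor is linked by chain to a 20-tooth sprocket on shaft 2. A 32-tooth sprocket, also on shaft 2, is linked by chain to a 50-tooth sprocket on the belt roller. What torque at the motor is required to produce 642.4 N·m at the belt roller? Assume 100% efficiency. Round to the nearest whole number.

Overall ratio R = 0.18519 × 1.5625 = 0.28935.
Input torque = output torque / R = 642.4 / 0.28935 = 2220.1 N·m.

2220 N·m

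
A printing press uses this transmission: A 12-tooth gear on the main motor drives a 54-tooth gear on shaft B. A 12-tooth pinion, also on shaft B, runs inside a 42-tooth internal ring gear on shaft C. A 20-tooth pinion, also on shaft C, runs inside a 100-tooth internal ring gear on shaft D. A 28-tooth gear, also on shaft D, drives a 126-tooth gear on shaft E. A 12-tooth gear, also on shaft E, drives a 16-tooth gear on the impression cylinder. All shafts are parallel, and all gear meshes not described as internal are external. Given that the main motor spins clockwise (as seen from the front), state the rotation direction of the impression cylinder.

anticlockwise

the main motor → shaft B: external mesh, 1 reversal → CCW.
shaft B → shaft C: internal mesh, same direction → CCW.
shaft C → shaft D: internal mesh, same direction → CCW.
shaft D → shaft E: external mesh, 1 reversal → CW.
shaft E → the impression cylinder: external mesh, 1 reversal → CCW.
3 reversals in total — an odd number — so the impression cylinder turns opposite to the main motor.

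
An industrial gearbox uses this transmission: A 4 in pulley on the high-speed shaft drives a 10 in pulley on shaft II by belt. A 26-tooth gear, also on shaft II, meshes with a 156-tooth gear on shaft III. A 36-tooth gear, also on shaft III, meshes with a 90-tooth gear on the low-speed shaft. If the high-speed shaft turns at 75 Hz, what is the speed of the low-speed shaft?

belt 10/4 = 2.5 → 75/2.5 = 30 Hz
gear mesh 156/26 = 6 → 30/6 = 5 Hz
gear mesh 90/36 = 2.5 → 5/2.5 = 2 Hz

2 Hz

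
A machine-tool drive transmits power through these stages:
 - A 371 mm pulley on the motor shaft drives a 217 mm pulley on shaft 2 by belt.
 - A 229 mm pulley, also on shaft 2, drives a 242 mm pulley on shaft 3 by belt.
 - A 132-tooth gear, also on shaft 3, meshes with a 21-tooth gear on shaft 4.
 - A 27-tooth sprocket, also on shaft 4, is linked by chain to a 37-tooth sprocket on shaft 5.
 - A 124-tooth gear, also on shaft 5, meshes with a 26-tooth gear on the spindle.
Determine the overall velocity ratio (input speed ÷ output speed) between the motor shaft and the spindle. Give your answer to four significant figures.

0.02826

Each stage contributes driven/driver: belt 217/371 = 0.58491, belt 242/229 = 1.0568, gear mesh 21/132 = 0.15909, chain 37/27 = 1.3704, gear mesh 26/124 = 0.20968.
Overall: 0.58491 × 1.0568 × 0.15909 × 1.3704 × 0.20968 = 0.028255.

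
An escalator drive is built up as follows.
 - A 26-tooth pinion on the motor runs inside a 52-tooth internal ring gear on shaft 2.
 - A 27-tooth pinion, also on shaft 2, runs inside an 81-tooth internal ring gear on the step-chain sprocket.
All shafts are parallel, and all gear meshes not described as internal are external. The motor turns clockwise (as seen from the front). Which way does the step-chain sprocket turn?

the motor → shaft 2: internal mesh, same direction → CW.
shaft 2 → the step-chain sprocket: internal mesh, same direction → CW.
0 reversals in total — an even number — so the step-chain sprocket turns the same way as the motor.

clockwise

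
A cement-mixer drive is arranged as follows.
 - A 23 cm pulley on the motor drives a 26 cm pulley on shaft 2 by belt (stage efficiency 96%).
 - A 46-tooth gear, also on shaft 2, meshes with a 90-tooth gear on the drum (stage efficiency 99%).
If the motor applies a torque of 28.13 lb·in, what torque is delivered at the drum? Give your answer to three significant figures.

Belt: ratio = 26/23 = 1.1304; torque at shaft 2 = 28.13 × 1.1304 × 0.96 = 30.527 lb·in.
Gear mesh: ratio = 90/46 = 1.9565; torque at the drum = 30.527 × 1.9565 × 0.99 = 59.13 lb·in.

59.1 lb·in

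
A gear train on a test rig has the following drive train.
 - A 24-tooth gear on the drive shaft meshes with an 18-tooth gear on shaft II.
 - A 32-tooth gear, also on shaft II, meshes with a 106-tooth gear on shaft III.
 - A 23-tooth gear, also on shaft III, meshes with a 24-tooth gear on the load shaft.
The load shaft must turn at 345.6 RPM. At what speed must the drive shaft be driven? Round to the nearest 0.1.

Overall ratio R = 0.75 × 3.3125 × 1.0435 = 2.5924.
Required input speed = output speed × R = 345.6 × 2.5924 = 895.93 RPM.

895.9 RPM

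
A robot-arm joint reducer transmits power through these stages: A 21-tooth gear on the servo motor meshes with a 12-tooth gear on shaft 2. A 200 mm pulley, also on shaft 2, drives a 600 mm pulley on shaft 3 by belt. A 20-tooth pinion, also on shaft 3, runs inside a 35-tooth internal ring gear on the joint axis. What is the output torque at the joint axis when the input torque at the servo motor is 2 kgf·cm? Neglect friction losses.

gear mesh 12/21 = 0.57143 → τ = 2·0.57143 = 1.1429 kgf·cm
belt 600/200 = 3 → τ = 1.1429·3 = 3.4286 kgf·cm
internal gear 35/20 = 1.75 → τ = 3.4286·1.75 = 6 kgf·cm

6 kgf·cm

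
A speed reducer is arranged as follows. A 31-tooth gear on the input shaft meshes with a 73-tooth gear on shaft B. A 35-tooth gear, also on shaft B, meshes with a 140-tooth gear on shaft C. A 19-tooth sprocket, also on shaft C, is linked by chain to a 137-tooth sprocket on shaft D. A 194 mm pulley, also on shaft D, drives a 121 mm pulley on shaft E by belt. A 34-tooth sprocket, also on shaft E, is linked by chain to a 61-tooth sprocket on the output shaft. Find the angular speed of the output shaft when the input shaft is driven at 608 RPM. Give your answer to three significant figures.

the input shaft → shaft B (gear mesh, 73/31): 608 ÷ 2.3548 = 258.19 RPM
shaft B → shaft C (gear mesh, 140/35): 258.19 ÷ 4 = 64.548 RPM
shaft C → shaft D (chain, 137/19): 64.548 ÷ 7.2105 = 8.9519 RPM
shaft D → shaft E (belt, 121/194): 8.9519 ÷ 0.62371 = 14.353 RPM
shaft E → the output shaft (chain, 61/34): 14.353 ÷ 1.7941 = 7.9998 RPM

8.00 RPM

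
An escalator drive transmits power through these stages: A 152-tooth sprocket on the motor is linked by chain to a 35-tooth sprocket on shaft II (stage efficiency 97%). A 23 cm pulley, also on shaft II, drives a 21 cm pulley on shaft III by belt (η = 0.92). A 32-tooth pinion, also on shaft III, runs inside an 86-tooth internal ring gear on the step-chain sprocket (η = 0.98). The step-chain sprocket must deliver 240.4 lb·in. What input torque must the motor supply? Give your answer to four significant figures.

Overall ratio R = 0.23026 × 0.91304 × 2.6875 = 0.56502; overall efficiency η = 0.97 × 0.92 × 0.98 = 0.8746.
Input torque = output torque / (R × η) = 240.4 / (0.56502 × 0.8746) = 486.5 lb·in.

486.5 lb·in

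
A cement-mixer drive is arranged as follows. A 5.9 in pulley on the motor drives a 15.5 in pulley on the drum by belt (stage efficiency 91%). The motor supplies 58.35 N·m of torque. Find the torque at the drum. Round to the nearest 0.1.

After the belt (15.5/5.9): 58.35 × 2.6271 × 0.91 = 139.5 N·m

139.5 N·m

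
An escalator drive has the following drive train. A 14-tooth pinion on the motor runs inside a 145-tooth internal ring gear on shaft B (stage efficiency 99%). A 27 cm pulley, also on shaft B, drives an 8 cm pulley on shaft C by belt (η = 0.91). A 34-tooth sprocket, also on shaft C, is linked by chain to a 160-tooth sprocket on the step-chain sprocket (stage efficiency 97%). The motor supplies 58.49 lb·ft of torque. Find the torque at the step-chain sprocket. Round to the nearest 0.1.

internal gear 145/14 = 10.357 → τ = 58.49·10.357·0.99 = 599.73 lb·ft
belt 8/27 = 0.2963 → τ = 599.73·0.2963·0.91 = 161.71 lb·ft
chain 160/34 = 4.7059 → τ = 161.71·4.7059·0.97 = 738.14 lb·ft

738.1 lb·ft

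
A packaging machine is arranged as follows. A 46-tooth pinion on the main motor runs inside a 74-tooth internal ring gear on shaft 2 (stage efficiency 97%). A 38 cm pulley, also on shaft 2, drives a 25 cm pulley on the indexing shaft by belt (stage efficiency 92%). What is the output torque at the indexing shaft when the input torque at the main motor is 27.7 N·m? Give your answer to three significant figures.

internal gear 74/46 = 1.6087 → τ = 27.7·1.6087·0.97 = 43.224 N·m
belt 25/38 = 0.65789 → τ = 43.224·0.65789·0.92 = 26.162 N·m

26.2 N·m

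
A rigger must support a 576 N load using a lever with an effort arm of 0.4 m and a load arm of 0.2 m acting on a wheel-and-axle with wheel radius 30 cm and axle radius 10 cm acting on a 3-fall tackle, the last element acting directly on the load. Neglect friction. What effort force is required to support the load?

Lever MA = effort arm / load arm = 0.4/0.2 = 2.
Wheel-and-axle MA = R/r = 30/10 = 3.
Block-and-tackle MA = number of supporting rope parts = 3.
Combined ideal MA = 2 × 3 × 3 = 18.
Effort = load / MA = 576 / 18 = 32 N.

32 N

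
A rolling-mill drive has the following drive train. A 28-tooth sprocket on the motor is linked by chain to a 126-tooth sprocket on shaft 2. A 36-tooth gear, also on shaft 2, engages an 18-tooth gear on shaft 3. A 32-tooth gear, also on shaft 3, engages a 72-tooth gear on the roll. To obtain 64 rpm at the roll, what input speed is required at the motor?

Overall ratio R = 4.5 × 0.5 × 2.25 = 5.0625.
Required input speed = output speed × R = 64 × 5.0625 = 324 rpm.

324 rpm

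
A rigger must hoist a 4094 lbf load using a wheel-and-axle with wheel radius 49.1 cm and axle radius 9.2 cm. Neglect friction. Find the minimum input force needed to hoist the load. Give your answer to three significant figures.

Wheel-and-axle MA = R/r = 49.1/9.2 = 5.337.
Effort = load / MA = 4094 / 5.337 = 767.1 lbf.

767 lbf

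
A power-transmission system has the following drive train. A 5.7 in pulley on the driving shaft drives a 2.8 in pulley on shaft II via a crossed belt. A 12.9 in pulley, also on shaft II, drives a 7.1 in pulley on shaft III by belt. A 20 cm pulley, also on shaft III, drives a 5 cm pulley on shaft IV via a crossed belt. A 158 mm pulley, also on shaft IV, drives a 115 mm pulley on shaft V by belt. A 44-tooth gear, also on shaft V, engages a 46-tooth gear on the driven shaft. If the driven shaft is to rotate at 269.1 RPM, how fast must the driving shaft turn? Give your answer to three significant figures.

Overall ratio R = 0.49123 × 0.55039 × 0.25 × 0.72785 × 1.0455 = 0.051433.
Required input speed = output speed × R = 269.1 × 0.051433 = 13.84 RPM.

13.8 RPM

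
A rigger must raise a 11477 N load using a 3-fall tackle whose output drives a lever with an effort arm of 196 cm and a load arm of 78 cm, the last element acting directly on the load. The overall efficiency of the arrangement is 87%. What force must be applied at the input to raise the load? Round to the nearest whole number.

1750 N

Block-and-tackle MA = number of supporting rope parts = 3.
Lever MA = effort arm / load arm = 196/78 = 2.5128.
Combined ideal MA = 3 × 2.5128 = 7.5385.
Actual MA = 7.5385 × 0.87 = 6.5585.
Effort = load / actual MA = 11477 / 6.5585 = 1750 N.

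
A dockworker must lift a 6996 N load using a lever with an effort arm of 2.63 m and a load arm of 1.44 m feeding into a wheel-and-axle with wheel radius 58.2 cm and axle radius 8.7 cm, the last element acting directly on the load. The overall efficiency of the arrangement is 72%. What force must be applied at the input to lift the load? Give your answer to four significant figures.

795.3 N

Lever MA = effort arm / load arm = 2.63/1.44 = 1.8264.
Wheel-and-axle MA = R/r = 58.2/8.7 = 6.6897.
Combined ideal MA = 1.8264 × 6.6897 = 12.218.
Actual MA = 12.218 × 0.72 = 8.7969.
Effort = load / actual MA = 6996 / 8.7969 = 795.28 N.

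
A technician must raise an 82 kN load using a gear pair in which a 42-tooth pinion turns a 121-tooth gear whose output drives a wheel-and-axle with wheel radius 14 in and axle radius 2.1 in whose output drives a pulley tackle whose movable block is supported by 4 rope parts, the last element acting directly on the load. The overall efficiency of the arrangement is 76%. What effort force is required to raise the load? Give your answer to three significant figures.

1.40 kN

Gear pair MA = 121/42 = 2.881.
Wheel-and-axle MA = R/r = 14/2.1 = 6.6667.
Block-and-tackle MA = number of supporting rope parts = 4.
Combined ideal MA = 2.881 × 6.6667 × 4 = 76.825.
Actual MA = 76.825 × 0.76 = 58.387.
Effort = load / actual MA = 82 / 58.387 = 1.4044 kN.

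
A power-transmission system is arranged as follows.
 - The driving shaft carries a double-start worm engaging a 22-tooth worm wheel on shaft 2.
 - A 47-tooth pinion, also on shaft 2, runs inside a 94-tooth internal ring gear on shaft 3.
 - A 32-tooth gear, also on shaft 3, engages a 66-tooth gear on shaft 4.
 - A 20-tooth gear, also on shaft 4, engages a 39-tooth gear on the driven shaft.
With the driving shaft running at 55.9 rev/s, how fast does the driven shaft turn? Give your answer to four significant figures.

the driving shaft → shaft 2 (worm, 22/2): 55.9 ÷ 11 = 5.0818 rev/s
shaft 2 → shaft 3 (internal gear, 94/47): 5.0818 ÷ 2 = 2.5409 rev/s
shaft 3 → shaft 4 (gear mesh, 66/32): 2.5409 ÷ 2.0625 = 1.232 rev/s
shaft 4 → the driven shaft (gear mesh, 39/20): 1.232 ÷ 1.95 = 0.63177 rev/s

0.6318 rev/s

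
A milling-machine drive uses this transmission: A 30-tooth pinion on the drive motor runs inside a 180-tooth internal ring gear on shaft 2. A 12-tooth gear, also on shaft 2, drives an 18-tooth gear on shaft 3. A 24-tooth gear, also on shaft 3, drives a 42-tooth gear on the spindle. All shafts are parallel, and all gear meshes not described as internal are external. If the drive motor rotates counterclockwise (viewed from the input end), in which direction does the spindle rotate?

counterclockwise

the drive motor → shaft 2: internal mesh, same direction → CCW.
shaft 2 → shaft 3: external mesh, 1 reversal → CW.
shaft 3 → the spindle: external mesh, 1 reversal → CCW.
2 reversals in total — an even number — so the spindle turns the same way as the drive motor.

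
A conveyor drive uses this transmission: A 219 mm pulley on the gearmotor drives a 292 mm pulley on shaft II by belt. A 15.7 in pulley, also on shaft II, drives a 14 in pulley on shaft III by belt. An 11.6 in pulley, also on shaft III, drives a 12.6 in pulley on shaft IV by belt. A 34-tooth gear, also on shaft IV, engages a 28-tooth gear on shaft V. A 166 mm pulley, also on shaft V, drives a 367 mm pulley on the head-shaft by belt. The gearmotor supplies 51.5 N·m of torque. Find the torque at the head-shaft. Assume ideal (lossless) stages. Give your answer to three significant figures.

121 N·m

Belt: ratio = 292/219 = 1.3333; torque at shaft II = 51.5 × 1.3333 = 68.667 N·m.
Belt: ratio = 14/15.7 = 0.89172; torque at shaft III = 68.667 × 0.89172 = 61.231 N·m.
Belt: ratio = 12.6/11.6 = 1.0862; torque at shaft IV = 61.231 × 1.0862 = 66.51 N·m.
Gear mesh: ratio = 28/34 = 0.82353; torque at shaft V = 66.51 × 0.82353 = 54.773 N·m.
Belt: ratio = 367/166 = 2.2108; torque at the head-shaft = 54.773 × 2.2108 = 121.09 N·m.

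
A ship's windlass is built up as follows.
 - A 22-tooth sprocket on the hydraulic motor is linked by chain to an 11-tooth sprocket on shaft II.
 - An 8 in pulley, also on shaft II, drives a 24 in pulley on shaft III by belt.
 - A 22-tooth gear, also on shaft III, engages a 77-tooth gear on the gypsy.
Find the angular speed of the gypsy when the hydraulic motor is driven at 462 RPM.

Chain: ratio = 11/22 = 0.5, so shaft II turns at 462 / 0.5 = 924 RPM.
Belt: ratio = 24/8 = 3, so shaft III turns at 924 / 3 = 308 RPM.
Gear mesh: ratio = 77/22 = 3.5, so the gypsy turns at 308 / 3.5 = 88 RPM.

88 RPM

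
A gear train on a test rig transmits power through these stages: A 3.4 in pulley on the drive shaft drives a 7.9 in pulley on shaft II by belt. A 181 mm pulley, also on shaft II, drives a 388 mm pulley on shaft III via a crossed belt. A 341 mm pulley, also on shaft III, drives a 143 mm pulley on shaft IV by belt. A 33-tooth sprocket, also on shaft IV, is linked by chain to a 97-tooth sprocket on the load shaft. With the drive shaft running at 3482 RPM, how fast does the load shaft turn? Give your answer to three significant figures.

belt 7.9/3.4 = 2.3235 → 3482/2.3235 = 1498.6 RPM
belt 388/181 = 2.1436 → 1498.6/2.1436 = 699.08 RPM
belt 143/341 = 0.41935 → 699.08/0.41935 = 1667 RPM
chain 97/33 = 2.9394 → 1667/2.9394 = 567.14 RPM

567 RPM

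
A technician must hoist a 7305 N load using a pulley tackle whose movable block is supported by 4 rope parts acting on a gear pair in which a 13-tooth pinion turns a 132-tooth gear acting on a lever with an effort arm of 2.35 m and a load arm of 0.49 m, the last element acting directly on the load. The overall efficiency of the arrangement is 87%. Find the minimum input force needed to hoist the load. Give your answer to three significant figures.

Block-and-tackle MA = number of supporting rope parts = 4.
Gear pair MA = 132/13 = 10.154.
Lever MA = effort arm / load arm = 2.35/0.49 = 4.7959.
Combined ideal MA = 4 × 10.154 × 4.7959 = 194.79.
Actual MA = 194.79 × 0.87 = 169.47.
Effort = load / actual MA = 7305 / 169.47 = 43.106 N.

43.1 N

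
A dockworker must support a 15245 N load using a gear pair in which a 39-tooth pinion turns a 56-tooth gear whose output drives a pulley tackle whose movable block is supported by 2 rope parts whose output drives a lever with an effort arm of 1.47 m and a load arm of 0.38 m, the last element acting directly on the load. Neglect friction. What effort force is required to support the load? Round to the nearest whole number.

1372 N

Gear pair MA = 56/39 = 1.4359.
Block-and-tackle MA = number of supporting rope parts = 2.
Lever MA = effort arm / load arm = 1.47/0.38 = 3.8684.
Combined ideal MA = 1.4359 × 2 × 3.8684 = 11.109.
Effort = load / MA = 15245 / 11.109 = 1372.3 N.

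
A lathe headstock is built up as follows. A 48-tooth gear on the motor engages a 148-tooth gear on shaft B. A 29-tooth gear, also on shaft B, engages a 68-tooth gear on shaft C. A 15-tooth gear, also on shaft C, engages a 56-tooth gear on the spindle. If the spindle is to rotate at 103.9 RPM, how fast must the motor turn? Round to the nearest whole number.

Overall ratio R = 3.0833 × 2.3448 × 3.7333 = 26.992.
Required input speed = output speed × R = 103.9 × 26.992 = 2804.4 RPM.

2804 RPM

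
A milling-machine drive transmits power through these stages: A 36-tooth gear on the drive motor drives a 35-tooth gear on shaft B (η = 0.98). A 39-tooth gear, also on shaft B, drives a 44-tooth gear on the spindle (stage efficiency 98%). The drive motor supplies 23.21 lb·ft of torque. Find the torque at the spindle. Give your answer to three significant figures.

gear mesh 35/36 = 0.97222 → τ = 23.21·0.97222·0.98 = 22.114 lb·ft
gear mesh 44/39 = 1.1282 → τ = 22.114·1.1282·0.98 = 24.45 lb·ft

24.5 lb·ft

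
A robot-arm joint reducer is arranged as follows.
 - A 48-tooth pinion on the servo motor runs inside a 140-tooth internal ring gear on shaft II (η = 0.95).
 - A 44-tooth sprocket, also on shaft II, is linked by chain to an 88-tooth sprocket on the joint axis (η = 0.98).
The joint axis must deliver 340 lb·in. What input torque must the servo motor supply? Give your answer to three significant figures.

62.6 lb·in

Overall ratio R = 2.9167 × 2 = 5.8333; overall efficiency η = 0.95 × 0.98 = 0.9310.
Input torque = output torque / (R × η) = 340 / (5.8333 × 0.9310) = 62.605 lb·in.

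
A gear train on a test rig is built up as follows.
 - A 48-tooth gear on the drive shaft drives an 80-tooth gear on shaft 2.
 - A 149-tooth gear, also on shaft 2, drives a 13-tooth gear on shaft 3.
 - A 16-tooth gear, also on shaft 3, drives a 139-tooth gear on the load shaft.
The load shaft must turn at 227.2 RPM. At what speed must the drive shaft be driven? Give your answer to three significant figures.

287 RPM

Overall ratio R = 1.6667 × 0.087248 × 8.6875 = 1.2633.
Required input speed = output speed × R = 227.2 × 1.2633 = 287.02 RPM.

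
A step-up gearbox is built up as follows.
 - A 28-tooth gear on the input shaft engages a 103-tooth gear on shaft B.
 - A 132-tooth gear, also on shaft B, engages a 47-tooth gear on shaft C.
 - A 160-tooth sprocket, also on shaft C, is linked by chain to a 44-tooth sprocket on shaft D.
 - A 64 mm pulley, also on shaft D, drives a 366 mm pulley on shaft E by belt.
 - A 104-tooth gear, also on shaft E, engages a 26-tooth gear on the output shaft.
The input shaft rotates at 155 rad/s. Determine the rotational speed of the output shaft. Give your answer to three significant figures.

301 rad/s

gear mesh 103/28 = 3.6786 → 155/3.6786 = 42.136 rad/s
gear mesh 47/132 = 0.35606 → 42.136/0.35606 = 118.34 rad/s
chain 44/160 = 0.275 → 118.34/0.275 = 430.32 rad/s
belt 366/64 = 5.7188 → 430.32/5.7188 = 75.248 rad/s
gear mesh 26/104 = 0.25 → 75.248/0.25 = 300.99 rad/s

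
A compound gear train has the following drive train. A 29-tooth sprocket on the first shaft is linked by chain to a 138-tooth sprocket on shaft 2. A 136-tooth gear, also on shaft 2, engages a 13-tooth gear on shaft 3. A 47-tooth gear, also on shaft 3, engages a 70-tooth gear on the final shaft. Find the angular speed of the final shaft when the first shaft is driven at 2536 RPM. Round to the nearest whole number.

Chain: ratio = 138/29 = 4.7586, so shaft 2 turns at 2536 / 4.7586 = 532.93 RPM.
Gear mesh: ratio = 13/136 = 0.095588, so shaft 3 turns at 532.93 / 0.095588 = 5575.2 RPM.
Gear mesh: ratio = 70/47 = 1.4894, so the final shaft turns at 5575.2 / 1.4894 = 3743.4 RPM.

3743 RPM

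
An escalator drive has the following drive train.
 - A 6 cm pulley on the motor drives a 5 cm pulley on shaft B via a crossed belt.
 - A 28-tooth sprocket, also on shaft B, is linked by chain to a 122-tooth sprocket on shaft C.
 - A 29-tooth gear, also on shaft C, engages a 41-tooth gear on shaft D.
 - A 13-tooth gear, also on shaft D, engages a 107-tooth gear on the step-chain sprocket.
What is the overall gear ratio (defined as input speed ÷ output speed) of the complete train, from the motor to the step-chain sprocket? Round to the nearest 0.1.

Each stage contributes driven/driver: belt 5/6 = 0.83333, chain 122/28 = 4.3571, gear mesh 41/29 = 1.4138, gear mesh 107/13 = 8.2308.
Overall: 0.83333 × 4.3571 × 1.4138 × 8.2308 = 42.252.

42.3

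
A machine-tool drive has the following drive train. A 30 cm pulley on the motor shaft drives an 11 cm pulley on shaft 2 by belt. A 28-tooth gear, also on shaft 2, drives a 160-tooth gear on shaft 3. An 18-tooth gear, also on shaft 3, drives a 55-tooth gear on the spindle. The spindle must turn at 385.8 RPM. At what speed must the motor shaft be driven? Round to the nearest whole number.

Overall ratio R = 0.36667 × 5.7143 × 3.0556 = 6.4021.
Required input speed = output speed × R = 385.8 × 6.4021 = 2469.9 RPM.

2470 RPM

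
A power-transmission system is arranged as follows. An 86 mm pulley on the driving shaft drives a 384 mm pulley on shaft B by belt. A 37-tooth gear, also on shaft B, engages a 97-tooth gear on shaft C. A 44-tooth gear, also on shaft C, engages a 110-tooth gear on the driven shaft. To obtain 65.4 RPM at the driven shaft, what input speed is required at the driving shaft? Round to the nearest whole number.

Overall ratio R = 4.4651 × 2.6216 × 2.5 = 29.265.
Required input speed = output speed × R = 65.4 × 29.265 = 1913.9 RPM.

1914 RPM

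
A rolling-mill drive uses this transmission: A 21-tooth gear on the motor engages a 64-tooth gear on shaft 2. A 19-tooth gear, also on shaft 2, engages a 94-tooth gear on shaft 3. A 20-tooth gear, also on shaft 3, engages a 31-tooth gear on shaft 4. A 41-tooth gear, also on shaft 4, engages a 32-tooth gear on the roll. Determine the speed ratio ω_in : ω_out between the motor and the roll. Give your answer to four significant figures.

Each stage contributes driven/driver: gear mesh 64/21 = 3.0476, gear mesh 94/19 = 4.9474, gear mesh 31/20 = 1.55, gear mesh 32/41 = 0.78049.
Overall: 3.0476 × 4.9474 × 1.55 × 0.78049 = 18.24.

18.24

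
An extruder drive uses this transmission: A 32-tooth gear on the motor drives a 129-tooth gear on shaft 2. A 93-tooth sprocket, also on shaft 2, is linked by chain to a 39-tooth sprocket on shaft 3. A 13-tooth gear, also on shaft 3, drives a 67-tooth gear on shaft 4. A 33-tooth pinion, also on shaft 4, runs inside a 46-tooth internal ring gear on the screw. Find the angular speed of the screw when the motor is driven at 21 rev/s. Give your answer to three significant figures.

the motor → shaft 2 (gear mesh, 129/32): 21 ÷ 4.0312 = 5.2093 rev/s
shaft 2 → shaft 3 (chain, 39/93): 5.2093 ÷ 0.41935 = 12.422 rev/s
shaft 3 → shaft 4 (gear mesh, 67/13): 12.422 ÷ 5.1538 = 2.4103 rev/s
shaft 4 → the screw (internal gear, 46/33): 2.4103 ÷ 1.3939 = 1.7291 rev/s

1.73 rev/s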